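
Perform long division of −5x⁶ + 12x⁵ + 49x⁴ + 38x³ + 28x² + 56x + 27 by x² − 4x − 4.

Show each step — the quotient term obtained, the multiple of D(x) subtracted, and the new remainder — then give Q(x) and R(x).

Q(x) = −5x⁴ − 8x³ − 3x² − 6x − 8; R(x) = −5

Step 1: lead(−5x⁶ + 12x⁵ + 49x⁴ + 38x³ + 28x² + 56x + 27) ÷ lead(D) = −5x⁶ ÷ x² = −5x⁴. Subtract (−5x⁴)·D = −5x⁶ + 20x⁵ + 20x⁴. Remainder: −8x⁵ + 29x⁴ + 38x³ + 28x² + 56x + 27.
Step 2: lead(−8x⁵ + 29x⁴ + 38x³ + 28x² + 56x + 27) ÷ lead(D) = −8x⁵ ÷ x² = −8x³. Subtract (−8x³)·D = −8x⁵ + 32x⁴ + 32x³. Remainder: −3x⁴ + 6x³ + 28x² + 56x + 27.
Step 3: lead(−3x⁴ + 6x³ + 28x² + 56x + 27) ÷ lead(D) = −3x⁴ ÷ x² = −3x². Subtract (−3x²)·D = −3x⁴ + 12x³ + 12x². Remainder: −6x³ + 16x² + 56x + 27.
Step 4: lead(−6x³ + 16x² + 56x + 27) ÷ lead(D) = −6x³ ÷ x² = −6x. Subtract (−6x)·D = −6x³ + 24x² + 24x. Remainder: −8x² + 32x + 27.
Step 5: lead(−8x² + 32x + 27) ÷ lead(D) = −8x² ÷ x² = −8. Subtract (−8)·D = −8x² + 32x + 32. Remainder: −5.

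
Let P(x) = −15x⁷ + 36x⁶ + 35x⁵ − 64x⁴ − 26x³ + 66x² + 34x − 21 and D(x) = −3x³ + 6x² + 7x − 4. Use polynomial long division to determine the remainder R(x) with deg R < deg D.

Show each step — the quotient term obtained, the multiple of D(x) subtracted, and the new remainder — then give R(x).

Step 1: lead(−15x⁷ + 36x⁶ + 35x⁵ − 64x⁴ − 26x³ + 66x² + 34x − 21) ÷ lead(D) = −15x⁷ ÷ −3x³ = 5x⁴. Subtract (5x⁴)·D = −15x⁷ + 30x⁶ + 35x⁵ − 20x⁴. Remainder: 6x⁶ − 44x⁴ − 26x³ + 66x² + 34x − 21.
Step 2: lead(6x⁶ − 44x⁴ − 26x³ + 66x² + 34x − 21) ÷ lead(D) = 6x⁶ ÷ −3x³ = −2x³. Subtract (−2x³)·D = 6x⁶ − 12x⁵ − 14x⁴ + 8x³. Remainder: 12x⁵ − 30x⁴ − 34x³ + 66x² + 34x − 21.
Step 3: lead(12x⁵ − 30x⁴ − 34x³ + 66x² + 34x − 21) ÷ lead(D) = 12x⁵ ÷ −3x³ = −4x². Subtract (−4x²)·D = 12x⁵ − 24x⁴ − 28x³ + 16x². Remainder: −6x⁴ − 6x³ + 50x² + 34x − 21.
Step 4: lead(−6x⁴ − 6x³ + 50x² + 34x − 21) ÷ lead(D) = −6x⁴ ÷ −3x³ = 2x. Subtract (2x)·D = −6x⁴ + 12x³ + 14x² − 8x. Remainder: −18x³ + 36x² + 42x − 21.
Step 5: lead(−18x³ + 36x² + 42x − 21) ÷ lead(D) = −18x³ ÷ −3x³ = 6. Subtract (6)·D = −18x³ + 36x² + 42x − 24. Remainder: 3.

R(x) = 3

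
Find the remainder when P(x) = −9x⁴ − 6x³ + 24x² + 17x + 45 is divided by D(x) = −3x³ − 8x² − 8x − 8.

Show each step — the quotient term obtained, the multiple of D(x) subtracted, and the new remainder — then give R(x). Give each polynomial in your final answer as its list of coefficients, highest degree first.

Step 1: lead(−9x⁴ − 6x³ + 24x² + 17x + 45) ÷ lead(D) = −9x⁴ ÷ −3x³ = 3x. Subtract (3x)·D = −9x⁴ − 24x³ − 24x² − 24x. Remainder: 18x³ + 48x² + 41x + 45.
Step 2: lead(18x³ + 48x² + 41x + 45) ÷ lead(D) = 18x³ ÷ −3x³ = −6. Subtract (−6)·D = 18x³ + 48x² + 48x + 48. Remainder: −7x − 3.

R = [-7, -3]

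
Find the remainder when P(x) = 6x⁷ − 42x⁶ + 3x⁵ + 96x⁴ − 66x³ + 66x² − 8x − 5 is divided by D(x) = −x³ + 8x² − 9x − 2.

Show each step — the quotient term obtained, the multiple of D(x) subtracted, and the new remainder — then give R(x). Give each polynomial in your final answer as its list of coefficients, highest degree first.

R = [-6, 7, 1]

Step 1: lead(6x⁷ − 42x⁶ + 3x⁵ + 96x⁴ − 66x³ + 66x² − 8x − 5) ÷ lead(D) = 6x⁷ ÷ −x³ = −6x⁴. Subtract (−6x⁴)·D = 6x⁷ − 48x⁶ + 54x⁵ + 12x⁴. Remainder: 6x⁶ − 51x⁵ + 84x⁴ − 66x³ + 66x² − 8x − 5.
Step 2: lead(6x⁶ − 51x⁵ + 84x⁴ − 66x³ + 66x² − 8x − 5) ÷ lead(D) = 6x⁶ ÷ −x³ = −6x³. Subtract (−6x³)·D = 6x⁶ − 48x⁵ + 54x⁴ + 12x³. Remainder: −3x⁵ + 30x⁴ − 78x³ + 66x² − 8x − 5.
Step 3: lead(−3x⁵ + 30x⁴ − 78x³ + 66x² − 8x − 5) ÷ lead(D) = −3x⁵ ÷ −x³ = 3x². Subtract (3x²)·D = −3x⁵ + 24x⁴ − 27x³ − 6x². Remainder: 6x⁴ − 51x³ + 72x² − 8x − 5.
Step 4: lead(6x⁴ − 51x³ + 72x² − 8x − 5) ÷ lead(D) = 6x⁴ ÷ −x³ = −6x. Subtract (−6x)·D = 6x⁴ − 48x³ + 54x² + 12x. Remainder: −3x³ + 18x² − 20x − 5.
Step 5: lead(−3x³ + 18x² − 20x − 5) ÷ lead(D) = −3x³ ÷ −x³ = 3. Subtract (3)·D = −3x³ + 24x² − 27x − 6. Remainder: −6x² + 7x + 1.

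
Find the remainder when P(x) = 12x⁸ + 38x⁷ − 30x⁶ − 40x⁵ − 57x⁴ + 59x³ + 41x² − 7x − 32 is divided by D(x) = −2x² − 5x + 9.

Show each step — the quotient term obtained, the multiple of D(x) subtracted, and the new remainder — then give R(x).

R(x) = 4

Step 1: lead(12x⁸ + 38x⁷ − 30x⁶ − 40x⁵ − 57x⁴ + 59x³ + 41x² − 7x − 32) ÷ lead(D) = 12x⁸ ÷ −2x² = −6x⁶. Subtract (−6x⁶)·D = 12x⁸ + 30x⁷ − 54x⁶. Remainder: 8x⁷ + 24x⁶ − 40x⁵ − 57x⁴ + 59x³ + 41x² − 7x − 32.
Step 2: lead(8x⁷ + 24x⁶ − 40x⁵ − 57x⁴ + 59x³ + 41x² − 7x − 32) ÷ lead(D) = 8x⁷ ÷ −2x² = −4x⁵. Subtract (−4x⁵)·D = 8x⁷ + 20x⁶ − 36x⁵. Remainder: 4x⁶ − 4x⁵ − 57x⁴ + 59x³ + 41x² − 7x − 32.
Step 3: lead(4x⁶ − 4x⁵ − 57x⁴ + 59x³ + 41x² − 7x − 32) ÷ lead(D) = 4x⁶ ÷ −2x² = −2x⁴. Subtract (−2x⁴)·D = 4x⁶ + 10x⁵ − 18x⁴. Remainder: −14x⁵ − 39x⁴ + 59x³ + 41x² − 7x − 32.
Step 4: lead(−14x⁵ − 39x⁴ + 59x³ + 41x² − 7x − 32) ÷ lead(D) = −14x⁵ ÷ −2x² = 7x³. Subtract (7x³)·D = −14x⁵ − 35x⁴ + 63x³. Remainder: −4x⁴ − 4x³ + 41x² − 7x − 32.
Step 5: lead(−4x⁴ − 4x³ + 41x² − 7x − 32) ÷ lead(D) = −4x⁴ ÷ −2x² = 2x². Subtract (2x²)·D = −4x⁴ − 10x³ + 18x². Remainder: 6x³ + 23x² − 7x − 32.
Step 6: lead(6x³ + 23x² − 7x − 32) ÷ lead(D) = 6x³ ÷ −2x² = −3x. Subtract (−3x)·D = 6x³ + 15x² − 27x. Remainder: 8x² + 20x − 32.
Step 7: lead(8x² + 20x − 32) ÷ lead(D) = 8x² ÷ −2x² = −4. Subtract (−4)·D = 8x² + 20x − 36. Remainder: 4.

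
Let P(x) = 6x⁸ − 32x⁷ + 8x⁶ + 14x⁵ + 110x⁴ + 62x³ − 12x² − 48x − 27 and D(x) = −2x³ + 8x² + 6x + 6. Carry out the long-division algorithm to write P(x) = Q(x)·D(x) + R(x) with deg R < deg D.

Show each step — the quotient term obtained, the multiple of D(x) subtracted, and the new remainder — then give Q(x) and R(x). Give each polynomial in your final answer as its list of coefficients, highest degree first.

Q = [-3, 4, 3, 8, -2, -6]; R = [9]

Step 1: lead(6x⁸ − 32x⁷ + 8x⁶ + 14x⁵ + 110x⁴ + 62x³ − 12x² − 48x − 27) ÷ lead(D) = 6x⁸ ÷ −2x³ = −3x⁵. Subtract (−3x⁵)·D = 6x⁸ − 24x⁷ − 18x⁶ − 18x⁵. Remainder: −8x⁷ + 26x⁶ + 32x⁵ + 110x⁴ + 62x³ − 12x² − 48x − 27.
Step 2: lead(−8x⁷ + 26x⁶ + 32x⁵ + 110x⁴ + 62x³ − 12x² − 48x − 27) ÷ lead(D) = −8x⁷ ÷ −2x³ = 4x⁴. Subtract (4x⁴)·D = −8x⁷ + 32x⁶ + 24x⁵ + 24x⁴. Remainder: −6x⁶ + 8x⁵ + 86x⁴ + 62x³ − 12x² − 48x − 27.
Step 3: lead(−6x⁶ + 8x⁵ + 86x⁴ + 62x³ − 12x² − 48x − 27) ÷ lead(D) = −6x⁶ ÷ −2x³ = 3x³. Subtract (3x³)·D = −6x⁶ + 24x⁵ + 18x⁴ + 18x³. Remainder: −16x⁵ + 68x⁴ + 44x³ − 12x² − 48x − 27.
Step 4: lead(−16x⁵ + 68x⁴ + 44x³ − 12x² − 48x − 27) ÷ lead(D) = −16x⁵ ÷ −2x³ = 8x². Subtract (8x²)·D = −16x⁵ + 64x⁴ + 48x³ + 48x². Remainder: 4x⁴ − 4x³ − 60x² − 48x − 27.
Step 5: lead(4x⁴ − 4x³ − 60x² − 48x − 27) ÷ lead(D) = 4x⁴ ÷ −2x³ = −2x. Subtract (−2x)·D = 4x⁴ − 16x³ − 12x² − 12x. Remainder: 12x³ − 48x² − 36x − 27.
Step 6: lead(12x³ − 48x² − 36x − 27) ÷ lead(D) = 12x³ ÷ −2x³ = −6. Subtract (−6)·D = 12x³ − 48x² − 36x − 36. Remainder: 9.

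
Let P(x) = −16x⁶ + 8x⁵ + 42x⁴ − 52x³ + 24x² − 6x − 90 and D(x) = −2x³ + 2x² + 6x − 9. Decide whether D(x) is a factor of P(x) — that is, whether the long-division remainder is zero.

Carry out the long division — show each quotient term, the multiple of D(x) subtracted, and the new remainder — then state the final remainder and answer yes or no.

R(x) = 3x − 9, so D(x) is not a factor of P(x). no

Step 1: lead(−16x⁶ + 8x⁵ + 42x⁴ − 52x³ + 24x² − 6x − 90) ÷ lead(D) = −16x⁶ ÷ −2x³ = 8x³. Subtract (8x³)·D = −16x⁶ + 16x⁵ + 48x⁴ − 72x³. Remainder: −8x⁵ − 6x⁴ + 20x³ + 24x² − 6x − 90.
Step 2: lead(−8x⁵ − 6x⁴ + 20x³ + 24x² − 6x − 90) ÷ lead(D) = −8x⁵ ÷ −2x³ = 4x². Subtract (4x²)·D = −8x⁵ + 8x⁴ + 24x³ − 36x². Remainder: −14x⁴ − 4x³ + 60x² − 6x − 90.
Step 3: lead(−14x⁴ − 4x³ + 60x² − 6x − 90) ÷ lead(D) = −14x⁴ ÷ −2x³ = 7x. Subtract (7x)·D = −14x⁴ + 14x³ + 42x² − 63x. Remainder: −18x³ + 18x² + 57x − 90.
Step 4: lead(−18x³ + 18x² + 57x − 90) ÷ lead(D) = −18x³ ÷ −2x³ = 9. Subtract (9)·D = −18x³ + 18x² + 54x − 81. Remainder: 3x − 9.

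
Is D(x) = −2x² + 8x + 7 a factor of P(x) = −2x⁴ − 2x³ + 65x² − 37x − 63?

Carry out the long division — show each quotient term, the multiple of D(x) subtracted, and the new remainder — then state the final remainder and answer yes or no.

R(x) = 0, so D(x) is a factor of P(x). yes

Step 1: lead(−2x⁴ − 2x³ + 65x² − 37x − 63) ÷ lead(D) = −2x⁴ ÷ −2x² = x². Subtract (x²)·D = −2x⁴ + 8x³ + 7x². Remainder: −10x³ + 58x² − 37x − 63.
Step 2: lead(−10x³ + 58x² − 37x − 63) ÷ lead(D) = −10x³ ÷ −2x² = 5x. Subtract (5x)·D = −10x³ + 40x² + 35x. Remainder: 18x² − 72x − 63.
Step 3: lead(18x² − 72x − 63) ÷ lead(D) = 18x² ÷ −2x² = −9. Subtract (−9)·D = 18x² − 72x − 63. Remainder: 0.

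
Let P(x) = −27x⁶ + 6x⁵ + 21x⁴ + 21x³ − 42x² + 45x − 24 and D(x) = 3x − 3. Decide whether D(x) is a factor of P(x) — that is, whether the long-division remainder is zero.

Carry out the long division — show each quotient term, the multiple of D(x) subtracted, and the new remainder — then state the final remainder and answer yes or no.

Step 1: lead(−27x⁶ + 6x⁵ + 21x⁴ + 21x³ − 42x² + 45x − 24) ÷ lead(D) = −27x⁶ ÷ 3x = −9x⁵. Subtract (−9x⁵)·D = −27x⁶ + 27x⁵. Remainder: −21x⁵ + 21x⁴ + 21x³ − 42x² + 45x − 24.
Step 2: lead(−21x⁵ + 21x⁴ + 21x³ − 42x² + 45x − 24) ÷ lead(D) = −21x⁵ ÷ 3x = −7x⁴. Subtract (−7x⁴)·D = −21x⁵ + 21x⁴. Remainder: 21x³ − 42x² + 45x − 24.
Step 3: lead(21x³ − 42x² + 45x − 24) ÷ lead(D) = 21x³ ÷ 3x = 7x². Subtract (7x²)·D = 21x³ − 21x². Remainder: −21x² + 45x − 24.
Step 4: lead(−21x² + 45x − 24) ÷ lead(D) = −21x² ÷ 3x = −7x. Subtract (−7x)·D = −21x² + 21x. Remainder: 24x − 24.
Step 5: lead(24x − 24) ÷ lead(D) = 24x ÷ 3x = 8. Subtract (8)·D = 24x − 24. Remainder: 0.

R(x) = 0, so D(x) is a factor of P(x). yes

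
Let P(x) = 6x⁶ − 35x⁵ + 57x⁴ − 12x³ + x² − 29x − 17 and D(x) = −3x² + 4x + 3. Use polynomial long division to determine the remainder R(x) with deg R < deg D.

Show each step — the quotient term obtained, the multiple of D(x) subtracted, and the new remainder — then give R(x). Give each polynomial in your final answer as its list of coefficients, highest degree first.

R = [7]

Step 1: lead(6x⁶ − 35x⁵ + 57x⁴ − 12x³ + x² − 29x − 17) ÷ lead(D) = 6x⁶ ÷ −3x² = −2x⁴. Subtract (−2x⁴)·D = 6x⁶ − 8x⁵ − 6x⁴. Remainder: −27x⁵ + 63x⁴ − 12x³ + x² − 29x − 17.
Step 2: lead(−27x⁵ + 63x⁴ − 12x³ + x² − 29x − 17) ÷ lead(D) = −27x⁵ ÷ −3x² = 9x³. Subtract (9x³)·D = −27x⁵ + 36x⁴ + 27x³. Remainder: 27x⁴ − 39x³ + x² − 29x − 17.
Step 3: lead(27x⁴ − 39x³ + x² − 29x − 17) ÷ lead(D) = 27x⁴ ÷ −3x² = −9x². Subtract (−9x²)·D = 27x⁴ − 36x³ − 27x². Remainder: −3x³ + 28x² − 29x − 17.
Step 4: lead(−3x³ + 28x² − 29x − 17) ÷ lead(D) = −3x³ ÷ −3x² = x. Subtract (x)·D = −3x³ + 4x² + 3x. Remainder: 24x² − 32x − 17.
Step 5: lead(24x² − 32x − 17) ÷ lead(D) = 24x² ÷ −3x² = −8. Subtract (−8)·D = 24x² − 32x − 24. Remainder: 7.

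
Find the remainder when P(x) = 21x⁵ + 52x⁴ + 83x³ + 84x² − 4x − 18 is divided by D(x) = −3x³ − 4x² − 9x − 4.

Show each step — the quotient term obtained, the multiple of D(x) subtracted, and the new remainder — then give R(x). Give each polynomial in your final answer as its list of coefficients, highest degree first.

R = [-2]

Step 1: lead(21x⁵ + 52x⁴ + 83x³ + 84x² − 4x − 18) ÷ lead(D) = 21x⁵ ÷ −3x³ = −7x². Subtract (−7x²)·D = 21x⁵ + 28x⁴ + 63x³ + 28x². Remainder: 24x⁴ + 20x³ + 56x² − 4x − 18.
Step 2: lead(24x⁴ + 20x³ + 56x² − 4x − 18) ÷ lead(D) = 24x⁴ ÷ −3x³ = −8x. Subtract (−8x)·D = 24x⁴ + 32x³ + 72x² + 32x. Remainder: −12x³ − 16x² − 36x − 18.
Step 3: lead(−12x³ − 16x² − 36x − 18) ÷ lead(D) = −12x³ ÷ −3x³ = 4. Subtract (4)·D = −12x³ − 16x² − 36x − 16. Remainder: −2.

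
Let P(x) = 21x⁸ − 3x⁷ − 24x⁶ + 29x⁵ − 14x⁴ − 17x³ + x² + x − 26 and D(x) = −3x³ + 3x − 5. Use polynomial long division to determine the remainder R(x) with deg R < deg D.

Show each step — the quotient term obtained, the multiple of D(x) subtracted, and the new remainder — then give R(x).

R(x) = 4x² + 9

Step 1: lead(21x⁸ − 3x⁷ − 24x⁶ + 29x⁵ − 14x⁴ − 17x³ + x² + x − 26) ÷ lead(D) = 21x⁸ ÷ −3x³ = −7x⁵. Subtract (−7x⁵)·D = 21x⁸ − 21x⁶ + 35x⁵. Remainder: −3x⁷ − 3x⁶ − 6x⁵ − 14x⁴ − 17x³ + x² + x − 26.
Step 2: lead(−3x⁷ − 3x⁶ − 6x⁵ − 14x⁴ − 17x³ + x² + x − 26) ÷ lead(D) = −3x⁷ ÷ −3x³ = x⁴. Subtract (x⁴)·D = −3x⁷ + 3x⁵ − 5x⁴. Remainder: −3x⁶ − 9x⁵ − 9x⁴ − 17x³ + x² + x − 26.
Step 3: lead(−3x⁶ − 9x⁵ − 9x⁴ − 17x³ + x² + x − 26) ÷ lead(D) = −3x⁶ ÷ −3x³ = x³. Subtract (x³)·D = −3x⁶ + 3x⁴ − 5x³. Remainder: −9x⁵ − 12x⁴ − 12x³ + x² + x − 26.
Step 4: lead(−9x⁵ − 12x⁴ − 12x³ + x² + x − 26) ÷ lead(D) = −9x⁵ ÷ −3x³ = 3x². Subtract (3x²)·D = −9x⁵ + 9x³ − 15x². Remainder: −12x⁴ − 21x³ + 16x² + x − 26.
Step 5: lead(−12x⁴ − 21x³ + 16x² + x − 26) ÷ lead(D) = −12x⁴ ÷ −3x³ = 4x. Subtract (4x)·D = −12x⁴ + 12x² − 20x. Remainder: −21x³ + 4x² + 21x − 26.
Step 6: lead(−21x³ + 4x² + 21x − 26) ÷ lead(D) = −21x³ ÷ −3x³ = 7. Subtract (7)·D = −21x³ + 21x − 35. Remainder: 4x² + 9.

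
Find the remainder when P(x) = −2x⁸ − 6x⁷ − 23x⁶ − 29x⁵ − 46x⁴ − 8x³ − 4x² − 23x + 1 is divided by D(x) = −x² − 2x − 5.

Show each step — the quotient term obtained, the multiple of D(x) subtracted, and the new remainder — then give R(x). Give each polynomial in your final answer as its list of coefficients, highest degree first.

R = [-4]

Step 1: lead(−2x⁸ − 6x⁷ − 23x⁶ − 29x⁵ − 46x⁴ − 8x³ − 4x² − 23x + 1) ÷ lead(D) = −2x⁸ ÷ −x² = 2x⁶. Subtract (2x⁶)·D = −2x⁸ − 4x⁷ − 10x⁶. Remainder: −2x⁷ − 13x⁶ − 29x⁵ − 46x⁴ − 8x³ − 4x² − 23x + 1.
Step 2: lead(−2x⁷ − 13x⁶ − 29x⁵ − 46x⁴ − 8x³ − 4x² − 23x + 1) ÷ lead(D) = −2x⁷ ÷ −x² = 2x⁵. Subtract (2x⁵)·D = −2x⁷ − 4x⁶ − 10x⁵. Remainder: −9x⁶ − 19x⁵ − 46x⁴ − 8x³ − 4x² − 23x + 1.
Step 3: lead(−9x⁶ − 19x⁵ − 46x⁴ − 8x³ − 4x² − 23x + 1) ÷ lead(D) = −9x⁶ ÷ −x² = 9x⁴. Subtract (9x⁴)·D = −9x⁶ − 18x⁵ − 45x⁴. Remainder: −x⁵ − x⁴ − 8x³ − 4x² − 23x + 1.
Step 4: lead(−x⁵ − x⁴ − 8x³ − 4x² − 23x + 1) ÷ lead(D) = −x⁵ ÷ −x² = x³. Subtract (x³)·D = −x⁵ − 2x⁴ − 5x³. Remainder: x⁴ − 3x³ − 4x² − 23x + 1.
Step 5: lead(x⁴ − 3x³ − 4x² − 23x + 1) ÷ lead(D) = x⁴ ÷ −x² = −x². Subtract (−x²)·D = x⁴ + 2x³ + 5x². Remainder: −5x³ − 9x² − 23x + 1.
Step 6: lead(−5x³ − 9x² − 23x + 1) ÷ lead(D) = −5x³ ÷ −x² = 5x. Subtract (5x)·D = −5x³ − 10x² − 25x. Remainder: x² + 2x + 1.
Step 7: lead(x² + 2x + 1) ÷ lead(D) = x² ÷ −x² = −1. Subtract (−1)·D = x² + 2x + 5. Remainder: −4.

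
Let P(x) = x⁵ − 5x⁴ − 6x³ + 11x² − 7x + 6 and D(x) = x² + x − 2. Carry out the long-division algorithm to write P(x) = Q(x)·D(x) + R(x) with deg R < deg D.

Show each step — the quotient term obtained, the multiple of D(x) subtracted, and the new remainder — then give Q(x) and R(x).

Step 1: lead(x⁵ − 5x⁴ − 6x³ + 11x² − 7x + 6) ÷ lead(D) = x⁵ ÷ x² = x³. Subtract (x³)·D = x⁵ + x⁴ − 2x³. Remainder: −6x⁴ − 4x³ + 11x² − 7x + 6.
Step 2: lead(−6x⁴ − 4x³ + 11x² − 7x + 6) ÷ lead(D) = −6x⁴ ÷ x² = −6x². Subtract (−6x²)·D = −6x⁴ − 6x³ + 12x². Remainder: 2x³ − x² − 7x + 6.
Step 3: lead(2x³ − x² − 7x + 6) ÷ lead(D) = 2x³ ÷ x² = 2x. Subtract (2x)·D = 2x³ + 2x² − 4x. Remainder: −3x² − 3x + 6.
Step 4: lead(−3x² − 3x + 6) ÷ lead(D) = −3x² ÷ x² = −3. Subtract (−3)·D = −3x² − 3x + 6. Remainder: 0.

Q(x) = x³ − 6x² + 2x − 3; R(x) = 0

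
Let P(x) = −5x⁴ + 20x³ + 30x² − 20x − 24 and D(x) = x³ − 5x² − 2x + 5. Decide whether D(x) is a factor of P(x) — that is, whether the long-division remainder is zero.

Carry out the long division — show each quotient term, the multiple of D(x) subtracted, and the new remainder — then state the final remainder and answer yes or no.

R(x) = −5x² − 5x + 1, so D(x) is not a factor of P(x). no

Step 1: lead(−5x⁴ + 20x³ + 30x² − 20x − 24) ÷ lead(D) = −5x⁴ ÷ x³ = −5x. Subtract (−5x)·D = −5x⁴ + 25x³ + 10x² − 25x. Remainder: −5x³ + 20x² + 5x − 24.
Step 2: lead(−5x³ + 20x² + 5x − 24) ÷ lead(D) = −5x³ ÷ x³ = −5. Subtract (−5)·D = −5x³ + 25x² + 10x − 25. Remainder: −5x² − 5x + 1.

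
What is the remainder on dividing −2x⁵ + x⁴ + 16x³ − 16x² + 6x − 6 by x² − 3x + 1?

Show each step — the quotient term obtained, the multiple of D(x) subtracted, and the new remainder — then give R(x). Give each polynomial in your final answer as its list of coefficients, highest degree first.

R = [-3, -4]

Step 1: lead(−2x⁵ + x⁴ + 16x³ − 16x² + 6x − 6) ÷ lead(D) = −2x⁵ ÷ x² = −2x³. Subtract (−2x³)·D = −2x⁵ + 6x⁴ − 2x³. Remainder: −5x⁴ + 18x³ − 16x² + 6x − 6.
Step 2: lead(−5x⁴ + 18x³ − 16x² + 6x − 6) ÷ lead(D) = −5x⁴ ÷ x² = −5x². Subtract (−5x²)·D = −5x⁴ + 15x³ − 5x². Remainder: 3x³ − 11x² + 6x − 6.
Step 3: lead(3x³ − 11x² + 6x − 6) ÷ lead(D) = 3x³ ÷ x² = 3x. Subtract (3x)·D = 3x³ − 9x² + 3x. Remainder: −2x² + 3x − 6.
Step 4: lead(−2x² + 3x − 6) ÷ lead(D) = −2x² ÷ x² = −2. Subtract (−2)·D = −2x² + 6x − 2. Remainder: −3x − 4.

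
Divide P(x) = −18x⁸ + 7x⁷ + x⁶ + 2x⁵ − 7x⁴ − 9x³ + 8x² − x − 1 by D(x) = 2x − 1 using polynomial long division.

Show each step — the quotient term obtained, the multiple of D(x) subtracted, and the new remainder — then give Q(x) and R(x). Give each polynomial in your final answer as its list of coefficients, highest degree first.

Step 1: lead(−18x⁸ + 7x⁷ + x⁶ + 2x⁵ − 7x⁴ − 9x³ + 8x² − x − 1) ÷ lead(D) = −18x⁸ ÷ 2x = −9x⁷. Subtract (−9x⁷)·D = −18x⁸ + 9x⁷. Remainder: −2x⁷ + x⁶ + 2x⁵ − 7x⁴ − 9x³ + 8x² − x − 1.
Step 2: lead(−2x⁷ + x⁶ + 2x⁵ − 7x⁴ − 9x³ + 8x² − x − 1) ÷ lead(D) = −2x⁷ ÷ 2x = −x⁶. Subtract (−x⁶)·D = −2x⁷ + x⁶. Remainder: 2x⁵ − 7x⁴ − 9x³ + 8x² − x − 1.
Step 3: lead(2x⁵ − 7x⁴ − 9x³ + 8x² − x − 1) ÷ lead(D) = 2x⁵ ÷ 2x = x⁴. Subtract (x⁴)·D = 2x⁵ − x⁴. Remainder: −6x⁴ − 9x³ + 8x² − x − 1.
Step 4: lead(−6x⁴ − 9x³ + 8x² − x − 1) ÷ lead(D) = −6x⁴ ÷ 2x = −3x³. Subtract (−3x³)·D = −6x⁴ + 3x³. Remainder: −12x³ + 8x² − x − 1.
Step 5: lead(−12x³ + 8x² − x − 1) ÷ lead(D) = −12x³ ÷ 2x = −6x². Subtract (−6x²)·D = −12x³ + 6x². Remainder: 2x² − x − 1.
Step 6: lead(2x² − x − 1) ÷ lead(D) = 2x² ÷ 2x = x. Subtract (x)·D = 2x² − x. Remainder: −1.

Q = [-9, -1, 0, 1, -3, -6, 1, 0]; R = [-1]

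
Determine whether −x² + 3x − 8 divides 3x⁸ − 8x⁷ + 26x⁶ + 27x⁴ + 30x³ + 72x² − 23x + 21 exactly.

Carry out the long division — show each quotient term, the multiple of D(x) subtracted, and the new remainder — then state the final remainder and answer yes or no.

R(x) = −x + 5, so D(x) is not a factor of P(x). no

Step 1: lead(3x⁸ − 8x⁷ + 26x⁶ + 27x⁴ + 30x³ + 72x² − 23x + 21) ÷ lead(D) = 3x⁸ ÷ −x² = −3x⁶. Subtract (−3x⁶)·D = 3x⁸ − 9x⁷ + 24x⁶. Remainder: x⁷ + 2x⁶ + 27x⁴ + 30x³ + 72x² − 23x + 21.
Step 2: lead(x⁷ + 2x⁶ + 27x⁴ + 30x³ + 72x² − 23x + 21) ÷ lead(D) = x⁷ ÷ −x² = −x⁵. Subtract (−x⁵)·D = x⁷ − 3x⁶ + 8x⁵. Remainder: 5x⁶ − 8x⁵ + 27x⁴ + 30x³ + 72x² − 23x + 21.
Step 3: lead(5x⁶ − 8x⁵ + 27x⁴ + 30x³ + 72x² − 23x + 21) ÷ lead(D) = 5x⁶ ÷ −x² = −5x⁴. Subtract (−5x⁴)·D = 5x⁶ − 15x⁵ + 40x⁴. Remainder: 7x⁵ − 13x⁴ + 30x³ + 72x² − 23x + 21.
Step 4: lead(7x⁵ − 13x⁴ + 30x³ + 72x² − 23x + 21) ÷ lead(D) = 7x⁵ ÷ −x² = −7x³. Subtract (−7x³)·D = 7x⁵ − 21x⁴ + 56x³. Remainder: 8x⁴ − 26x³ + 72x² − 23x + 21.
Step 5: lead(8x⁴ − 26x³ + 72x² − 23x + 21) ÷ lead(D) = 8x⁴ ÷ −x² = −8x². Subtract (−8x²)·D = 8x⁴ − 24x³ + 64x². Remainder: −2x³ + 8x² − 23x + 21.
Step 6: lead(−2x³ + 8x² − 23x + 21) ÷ lead(D) = −2x³ ÷ −x² = 2x. Subtract (2x)·D = −2x³ + 6x² − 16x. Remainder: 2x² − 7x + 21.
Step 7: lead(2x² − 7x + 21) ÷ lead(D) = 2x² ÷ −x² = −2. Subtract (−2)·D = 2x² − 6x + 16. Remainder: −x + 5.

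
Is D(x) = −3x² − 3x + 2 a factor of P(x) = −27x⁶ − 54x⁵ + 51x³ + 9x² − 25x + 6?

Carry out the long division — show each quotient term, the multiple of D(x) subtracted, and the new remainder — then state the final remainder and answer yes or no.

R(x) = 0, so D(x) is a factor of P(x). yes

Step 1: lead(−27x⁶ − 54x⁵ + 51x³ + 9x² − 25x + 6) ÷ lead(D) = −27x⁶ ÷ −3x² = 9x⁴. Subtract (9x⁴)·D = −27x⁶ − 27x⁵ + 18x⁴. Remainder: −27x⁵ − 18x⁴ + 51x³ + 9x² − 25x + 6.
Step 2: lead(−27x⁵ − 18x⁴ + 51x³ + 9x² − 25x + 6) ÷ lead(D) = −27x⁵ ÷ −3x² = 9x³. Subtract (9x³)·D = −27x⁵ − 27x⁴ + 18x³. Remainder: 9x⁴ + 33x³ + 9x² − 25x + 6.
Step 3: lead(9x⁴ + 33x³ + 9x² − 25x + 6) ÷ lead(D) = 9x⁴ ÷ −3x² = −3x². Subtract (−3x²)·D = 9x⁴ + 9x³ − 6x². Remainder: 24x³ + 15x² − 25x + 6.
Step 4: lead(24x³ + 15x² − 25x + 6) ÷ lead(D) = 24x³ ÷ −3x² = −8x. Subtract (−8x)·D = 24x³ + 24x² − 16x. Remainder: −9x² − 9x + 6.
Step 5: lead(−9x² − 9x + 6) ÷ lead(D) = −9x² ÷ −3x² = 3. Subtract (3)·D = −9x² − 9x + 6. Remainder: 0.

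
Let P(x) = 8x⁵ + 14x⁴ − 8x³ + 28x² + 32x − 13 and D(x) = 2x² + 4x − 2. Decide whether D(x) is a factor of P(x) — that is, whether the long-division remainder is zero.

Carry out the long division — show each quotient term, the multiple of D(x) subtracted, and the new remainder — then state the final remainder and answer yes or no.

R(x) = 5, so D(x) is not a factor of P(x). no

Step 1: lead(8x⁵ + 14x⁴ − 8x³ + 28x² + 32x − 13) ÷ lead(D) = 8x⁵ ÷ 2x² = 4x³. Subtract (4x³)·D = 8x⁵ + 16x⁴ − 8x³. Remainder: −2x⁴ + 28x² + 32x − 13.
Step 2: lead(−2x⁴ + 28x² + 32x − 13) ÷ lead(D) = −2x⁴ ÷ 2x² = −x². Subtract (−x²)·D = −2x⁴ − 4x³ + 2x². Remainder: 4x³ + 26x² + 32x − 13.
Step 3: lead(4x³ + 26x² + 32x − 13) ÷ lead(D) = 4x³ ÷ 2x² = 2x. Subtract (2x)·D = 4x³ + 8x² − 4x. Remainder: 18x² + 36x − 13.
Step 4: lead(18x² + 36x − 13) ÷ lead(D) = 18x² ÷ 2x² = 9. Subtract (9)·D = 18x² + 36x − 18. Remainder: 5.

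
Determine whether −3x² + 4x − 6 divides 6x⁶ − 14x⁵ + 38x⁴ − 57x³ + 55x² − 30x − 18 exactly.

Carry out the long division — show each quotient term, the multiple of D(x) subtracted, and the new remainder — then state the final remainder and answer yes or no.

Step 1: lead(6x⁶ − 14x⁵ + 38x⁴ − 57x³ + 55x² − 30x − 18) ÷ lead(D) = 6x⁶ ÷ −3x² = −2x⁴. Subtract (−2x⁴)·D = 6x⁶ − 8x⁵ + 12x⁴. Remainder: −6x⁵ + 26x⁴ − 57x³ + 55x² − 30x − 18.
Step 2: lead(−6x⁵ + 26x⁴ − 57x³ + 55x² − 30x − 18) ÷ lead(D) = −6x⁵ ÷ −3x² = 2x³. Subtract (2x³)·D = −6x⁵ + 8x⁴ − 12x³. Remainder: 18x⁴ − 45x³ + 55x² − 30x − 18.
Step 3: lead(18x⁴ − 45x³ + 55x² − 30x − 18) ÷ lead(D) = 18x⁴ ÷ −3x² = −6x². Subtract (−6x²)·D = 18x⁴ − 24x³ + 36x². Remainder: −21x³ + 19x² − 30x − 18.
Step 4: lead(−21x³ + 19x² − 30x − 18) ÷ lead(D) = −21x³ ÷ −3x² = 7x. Subtract (7x)·D = −21x³ + 28x² − 42x. Remainder: −9x² + 12x − 18.
Step 5: lead(−9x² + 12x − 18) ÷ lead(D) = −9x² ÷ −3x² = 3. Subtract (3)·D = −9x² + 12x − 18. Remainder: 0.

R(x) = 0, so D(x) is a factor of P(x). yes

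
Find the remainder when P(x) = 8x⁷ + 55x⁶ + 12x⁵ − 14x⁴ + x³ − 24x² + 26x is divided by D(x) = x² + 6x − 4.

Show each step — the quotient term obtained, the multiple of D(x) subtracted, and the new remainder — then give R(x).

Step 1: lead(8x⁷ + 55x⁶ + 12x⁵ − 14x⁴ + x³ − 24x² + 26x) ÷ lead(D) = 8x⁷ ÷ x² = 8x⁵. Subtract (8x⁵)·D = 8x⁷ + 48x⁶ − 32x⁵. Remainder: 7x⁶ + 44x⁵ − 14x⁴ + x³ − 24x² + 26x.
Step 2: lead(7x⁶ + 44x⁵ − 14x⁴ + x³ − 24x² + 26x) ÷ lead(D) = 7x⁶ ÷ x² = 7x⁴. Subtract (7x⁴)·D = 7x⁶ + 42x⁵ − 28x⁴. Remainder: 2x⁵ + 14x⁴ + x³ − 24x² + 26x.
Step 3: lead(2x⁵ + 14x⁴ + x³ − 24x² + 26x) ÷ lead(D) = 2x⁵ ÷ x² = 2x³. Subtract (2x³)·D = 2x⁵ + 12x⁴ − 8x³. Remainder: 2x⁴ + 9x³ − 24x² + 26x.
Step 4: lead(2x⁴ + 9x³ − 24x² + 26x) ÷ lead(D) = 2x⁴ ÷ x² = 2x². Subtract (2x²)·D = 2x⁴ + 12x³ − 8x². Remainder: −3x³ − 16x² + 26x.
Step 5: lead(−3x³ − 16x² + 26x) ÷ lead(D) = −3x³ ÷ x² = −3x. Subtract (−3x)·D = −3x³ − 18x² + 12x. Remainder: 2x² + 14x.
Step 6: lead(2x² + 14x) ÷ lead(D) = 2x² ÷ x² = 2. Subtract (2)·D = 2x² + 12x − 8. Remainder: 2x + 8.

R(x) = 2x + 8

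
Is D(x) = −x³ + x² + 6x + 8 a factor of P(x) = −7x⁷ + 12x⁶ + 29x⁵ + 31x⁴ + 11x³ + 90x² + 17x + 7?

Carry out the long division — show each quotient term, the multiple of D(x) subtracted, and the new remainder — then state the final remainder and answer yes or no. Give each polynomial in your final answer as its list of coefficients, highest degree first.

Step 1: lead(−7x⁷ + 12x⁶ + 29x⁵ + 31x⁴ + 11x³ + 90x² + 17x + 7) ÷ lead(D) = −7x⁷ ÷ −x³ = 7x⁴. Subtract (7x⁴)·D = −7x⁷ + 7x⁶ + 42x⁵ + 56x⁴. Remainder: 5x⁶ − 13x⁵ − 25x⁴ + 11x³ + 90x² + 17x + 7.
Step 2: lead(5x⁶ − 13x⁵ − 25x⁴ + 11x³ + 90x² + 17x + 7) ÷ lead(D) = 5x⁶ ÷ −x³ = −5x³. Subtract (−5x³)·D = 5x⁶ − 5x⁵ − 30x⁴ − 40x³. Remainder: −8x⁵ + 5x⁴ + 51x³ + 90x² + 17x + 7.
Step 3: lead(−8x⁵ + 5x⁴ + 51x³ + 90x² + 17x + 7) ÷ lead(D) = −8x⁵ ÷ −x³ = 8x². Subtract (8x²)·D = −8x⁵ + 8x⁴ + 48x³ + 64x². Remainder: −3x⁴ + 3x³ + 26x² + 17x + 7.
Step 4: lead(−3x⁴ + 3x³ + 26x² + 17x + 7) ÷ lead(D) = −3x⁴ ÷ −x³ = 3x. Subtract (3x)·D = −3x⁴ + 3x³ + 18x² + 24x. Remainder: 8x² − 7x + 7.

R = [8, -7, 7], so D(x) is not a factor of P(x). no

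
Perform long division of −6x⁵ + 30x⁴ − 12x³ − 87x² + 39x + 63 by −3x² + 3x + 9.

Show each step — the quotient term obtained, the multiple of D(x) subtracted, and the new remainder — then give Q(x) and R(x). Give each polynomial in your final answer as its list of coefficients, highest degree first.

Step 1: lead(−6x⁵ + 30x⁴ − 12x³ − 87x² + 39x + 63) ÷ lead(D) = −6x⁵ ÷ −3x² = 2x³. Subtract (2x³)·D = −6x⁵ + 6x⁴ + 18x³. Remainder: 24x⁴ − 30x³ − 87x² + 39x + 63.
Step 2: lead(24x⁴ − 30x³ − 87x² + 39x + 63) ÷ lead(D) = 24x⁴ ÷ −3x² = −8x². Subtract (−8x²)·D = 24x⁴ − 24x³ − 72x². Remainder: −6x³ − 15x² + 39x + 63.
Step 3: lead(−6x³ − 15x² + 39x + 63) ÷ lead(D) = −6x³ ÷ −3x² = 2x. Subtract (2x)·D = −6x³ + 6x² + 18x. Remainder: −21x² + 21x + 63.
Step 4: lead(−21x² + 21x + 63) ÷ lead(D) = −21x² ÷ −3x² = 7. Subtract (7)·D = −21x² + 21x + 63. Remainder: 0.

Q = [2, -8, 2, 7]; R = [0]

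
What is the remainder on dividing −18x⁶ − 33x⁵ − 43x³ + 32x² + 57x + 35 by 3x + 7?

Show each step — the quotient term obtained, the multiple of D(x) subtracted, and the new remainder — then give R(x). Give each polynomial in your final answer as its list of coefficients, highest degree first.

Step 1: lead(−18x⁶ − 33x⁵ − 43x³ + 32x² + 57x + 35) ÷ lead(D) = −18x⁶ ÷ 3x = −6x⁵. Subtract (−6x⁵)·D = −18x⁶ − 42x⁵. Remainder: 9x⁵ − 43x³ + 32x² + 57x + 35.
Step 2: lead(9x⁵ − 43x³ + 32x² + 57x + 35) ÷ lead(D) = 9x⁵ ÷ 3x = 3x⁴. Subtract (3x⁴)·D = 9x⁵ + 21x⁴. Remainder: −21x⁴ − 43x³ + 32x² + 57x + 35.
Step 3: lead(−21x⁴ − 43x³ + 32x² + 57x + 35) ÷ lead(D) = −21x⁴ ÷ 3x = −7x³. Subtract (−7x³)·D = −21x⁴ − 49x³. Remainder: 6x³ + 32x² + 57x + 35.
Step 4: lead(6x³ + 32x² + 57x + 35) ÷ lead(D) = 6x³ ÷ 3x = 2x². Subtract (2x²)·D = 6x³ + 14x². Remainder: 18x² + 57x + 35.
Step 5: lead(18x² + 57x + 35) ÷ lead(D) = 18x² ÷ 3x = 6x. Subtract (6x)·D = 18x² + 42x. Remainder: 15x + 35.
Step 6: lead(15x + 35) ÷ lead(D) = 15x ÷ 3x = 5. Subtract (5)·D = 15x + 35. Remainder: 0.

R = [0]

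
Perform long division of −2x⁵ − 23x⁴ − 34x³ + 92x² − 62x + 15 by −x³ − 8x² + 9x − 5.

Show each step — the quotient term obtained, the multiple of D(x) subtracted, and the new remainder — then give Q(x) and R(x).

Q(x) = 2x² + 7x − 4; R(x) = 7x² + 9x − 5

Step 1: lead(−2x⁵ − 23x⁴ − 34x³ + 92x² − 62x + 15) ÷ lead(D) = −2x⁵ ÷ −x³ = 2x². Subtract (2x²)·D = −2x⁵ − 16x⁴ + 18x³ − 10x². Remainder: −7x⁴ − 52x³ + 102x² − 62x + 15.
Step 2: lead(−7x⁴ − 52x³ + 102x² − 62x + 15) ÷ lead(D) = −7x⁴ ÷ −x³ = 7x. Subtract (7x)·D = −7x⁴ − 56x³ + 63x² − 35x. Remainder: 4x³ + 39x² − 27x + 15.
Step 3: lead(4x³ + 39x² − 27x + 15) ÷ lead(D) = 4x³ ÷ −x³ = −4. Subtract (−4)·D = 4x³ + 32x² − 36x + 20. Remainder: 7x² + 9x − 5.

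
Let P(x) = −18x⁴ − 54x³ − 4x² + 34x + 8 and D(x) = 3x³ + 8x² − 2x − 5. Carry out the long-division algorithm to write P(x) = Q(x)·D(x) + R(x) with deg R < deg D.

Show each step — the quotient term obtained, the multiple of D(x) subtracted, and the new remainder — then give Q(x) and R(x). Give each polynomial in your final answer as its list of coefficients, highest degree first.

Q = [-6, -2]; R = [-2]

Step 1: lead(−18x⁴ − 54x³ − 4x² + 34x + 8) ÷ lead(D) = −18x⁴ ÷ 3x³ = −6x. Subtract (−6x)·D = −18x⁴ − 48x³ + 12x² + 30x. Remainder: −6x³ − 16x² + 4x + 8.
Step 2: lead(−6x³ − 16x² + 4x + 8) ÷ lead(D) = −6x³ ÷ 3x³ = −2. Subtract (−2)·D = −6x³ − 16x² + 4x + 10. Remainder: −2.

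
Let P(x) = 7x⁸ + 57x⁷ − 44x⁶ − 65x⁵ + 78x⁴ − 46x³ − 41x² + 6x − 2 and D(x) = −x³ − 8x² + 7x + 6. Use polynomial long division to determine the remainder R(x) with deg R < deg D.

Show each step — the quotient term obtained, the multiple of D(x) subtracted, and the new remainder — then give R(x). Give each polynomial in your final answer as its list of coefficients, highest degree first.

R = [-2]

Step 1: lead(7x⁸ + 57x⁷ − 44x⁶ − 65x⁵ + 78x⁴ − 46x³ − 41x² + 6x − 2) ÷ lead(D) = 7x⁸ ÷ −x³ = −7x⁵. Subtract (−7x⁵)·D = 7x⁸ + 56x⁷ − 49x⁶ − 42x⁵. Remainder: x⁷ + 5x⁶ − 23x⁵ + 78x⁴ − 46x³ − 41x² + 6x − 2.
Step 2: lead(x⁷ + 5x⁶ − 23x⁵ + 78x⁴ − 46x³ − 41x² + 6x − 2) ÷ lead(D) = x⁷ ÷ −x³ = −x⁴. Subtract (−x⁴)·D = x⁷ + 8x⁶ − 7x⁵ − 6x⁴. Remainder: −3x⁶ − 16x⁵ + 84x⁴ − 46x³ − 41x² + 6x − 2.
Step 3: lead(−3x⁶ − 16x⁵ + 84x⁴ − 46x³ − 41x² + 6x − 2) ÷ lead(D) = −3x⁶ ÷ −x³ = 3x³. Subtract (3x³)·D = −3x⁶ − 24x⁵ + 21x⁴ + 18x³. Remainder: 8x⁵ + 63x⁴ − 64x³ − 41x² + 6x − 2.
Step 4: lead(8x⁵ + 63x⁴ − 64x³ − 41x² + 6x − 2) ÷ lead(D) = 8x⁵ ÷ −x³ = −8x². Subtract (−8x²)·D = 8x⁵ + 64x⁴ − 56x³ − 48x². Remainder: −x⁴ − 8x³ + 7x² + 6x − 2.
Step 5: lead(−x⁴ − 8x³ + 7x² + 6x − 2) ÷ lead(D) = −x⁴ ÷ −x³ = x. Subtract (x)·D = −x⁴ − 8x³ + 7x² + 6x. Remainder: −2.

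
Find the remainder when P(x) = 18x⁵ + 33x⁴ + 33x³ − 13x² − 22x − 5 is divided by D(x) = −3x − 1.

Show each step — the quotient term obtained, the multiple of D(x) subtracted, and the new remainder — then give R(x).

R(x) = 0

Step 1: lead(18x⁵ + 33x⁴ + 33x³ − 13x² − 22x − 5) ÷ lead(D) = 18x⁵ ÷ −3x = −6x⁴. Subtract (−6x⁴)·D = 18x⁵ + 6x⁴. Remainder: 27x⁴ + 33x³ − 13x² − 22x − 5.
Step 2: lead(27x⁴ + 33x³ − 13x² − 22x − 5) ÷ lead(D) = 27x⁴ ÷ −3x = −9x³. Subtract (−9x³)·D = 27x⁴ + 9x³. Remainder: 24x³ − 13x² − 22x − 5.
Step 3: lead(24x³ − 13x² − 22x − 5) ÷ lead(D) = 24x³ ÷ −3x = −8x². Subtract (−8x²)·D = 24x³ + 8x². Remainder: −21x² − 22x − 5.
Step 4: lead(−21x² − 22x − 5) ÷ lead(D) = −21x² ÷ −3x = 7x. Subtract (7x)·D = −21x² − 7x. Remainder: −15x − 5.
Step 5: lead(−15x − 5) ÷ lead(D) = −15x ÷ −3x = 5. Subtract (5)·D = −15x − 5. Remainder: 0.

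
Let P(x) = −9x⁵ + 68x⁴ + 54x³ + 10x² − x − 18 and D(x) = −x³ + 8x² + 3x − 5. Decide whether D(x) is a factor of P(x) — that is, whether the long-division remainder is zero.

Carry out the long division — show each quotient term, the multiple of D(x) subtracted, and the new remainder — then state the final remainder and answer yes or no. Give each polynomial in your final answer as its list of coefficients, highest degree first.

R = [3, 4, 7], so D(x) is not a factor of P(x). no

Step 1: lead(−9x⁵ + 68x⁴ + 54x³ + 10x² − x − 18) ÷ lead(D) = −9x⁵ ÷ −x³ = 9x². Subtract (9x²)·D = −9x⁵ + 72x⁴ + 27x³ − 45x². Remainder: −4x⁴ + 27x³ + 55x² − x − 18.
Step 2: lead(−4x⁴ + 27x³ + 55x² − x − 18) ÷ lead(D) = −4x⁴ ÷ −x³ = 4x. Subtract (4x)·D = −4x⁴ + 32x³ + 12x² − 20x. Remainder: −5x³ + 43x² + 19x − 18.
Step 3: lead(−5x³ + 43x² + 19x − 18) ÷ lead(D) = −5x³ ÷ −x³ = 5. Subtract (5)·D = −5x³ + 40x² + 15x − 25. Remainder: 3x² + 4x + 7.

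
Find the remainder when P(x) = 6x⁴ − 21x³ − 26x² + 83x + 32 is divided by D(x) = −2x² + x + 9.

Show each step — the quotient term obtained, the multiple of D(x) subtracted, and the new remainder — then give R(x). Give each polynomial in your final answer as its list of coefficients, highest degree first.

Step 1: lead(6x⁴ − 21x³ − 26x² + 83x + 32) ÷ lead(D) = 6x⁴ ÷ −2x² = −3x². Subtract (−3x²)·D = 6x⁴ − 3x³ − 27x². Remainder: −18x³ + x² + 83x + 32.
Step 2: lead(−18x³ + x² + 83x + 32) ÷ lead(D) = −18x³ ÷ −2x² = 9x. Subtract (9x)·D = −18x³ + 9x² + 81x. Remainder: −8x² + 2x + 32.
Step 3: lead(−8x² + 2x + 32) ÷ lead(D) = −8x² ÷ −2x² = 4. Subtract (4)·D = −8x² + 4x + 36. Remainder: −2x − 4.

R = [-2, -4]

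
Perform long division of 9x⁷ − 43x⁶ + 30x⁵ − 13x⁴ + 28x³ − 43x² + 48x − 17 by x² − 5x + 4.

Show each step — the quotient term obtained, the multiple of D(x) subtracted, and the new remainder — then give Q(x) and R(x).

Q(x) = 9x⁵ + 2x⁴ + 4x³ − x² + 7x − 4; R(x) = −1

Step 1: lead(9x⁷ − 43x⁶ + 30x⁵ − 13x⁴ + 28x³ − 43x² + 48x − 17) ÷ lead(D) = 9x⁷ ÷ x² = 9x⁵. Subtract (9x⁵)·D = 9x⁷ − 45x⁶ + 36x⁵. Remainder: 2x⁶ − 6x⁵ − 13x⁴ + 28x³ − 43x² + 48x − 17.
Step 2: lead(2x⁶ − 6x⁵ − 13x⁴ + 28x³ − 43x² + 48x − 17) ÷ lead(D) = 2x⁶ ÷ x² = 2x⁴. Subtract (2x⁴)·D = 2x⁶ − 10x⁵ + 8x⁴. Remainder: 4x⁵ − 21x⁴ + 28x³ − 43x² + 48x − 17.
Step 3: lead(4x⁵ − 21x⁴ + 28x³ − 43x² + 48x − 17) ÷ lead(D) = 4x⁵ ÷ x² = 4x³. Subtract (4x³)·D = 4x⁵ − 20x⁴ + 16x³. Remainder: −x⁴ + 12x³ − 43x² + 48x − 17.
Step 4: lead(−x⁴ + 12x³ − 43x² + 48x − 17) ÷ lead(D) = −x⁴ ÷ x² = −x². Subtract (−x²)·D = −x⁴ + 5x³ − 4x². Remainder: 7x³ − 39x² + 48x − 17.
Step 5: lead(7x³ − 39x² + 48x − 17) ÷ lead(D) = 7x³ ÷ x² = 7x. Subtract (7x)·D = 7x³ − 35x² + 28x. Remainder: −4x² + 20x − 17.
Step 6: lead(−4x² + 20x − 17) ÷ lead(D) = −4x² ÷ x² = −4. Subtract (−4)·D = −4x² + 20x − 16. Remainder: −1.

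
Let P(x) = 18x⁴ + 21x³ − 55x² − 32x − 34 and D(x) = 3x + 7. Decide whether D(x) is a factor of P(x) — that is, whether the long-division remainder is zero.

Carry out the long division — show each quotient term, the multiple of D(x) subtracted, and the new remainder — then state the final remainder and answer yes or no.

R(x) = 8, so D(x) is not a factor of P(x). no

Step 1: lead(18x⁴ + 21x³ − 55x² − 32x − 34) ÷ lead(D) = 18x⁴ ÷ 3x = 6x³. Subtract (6x³)·D = 18x⁴ + 42x³. Remainder: −21x³ − 55x² − 32x − 34.
Step 2: lead(−21x³ − 55x² − 32x − 34) ÷ lead(D) = −21x³ ÷ 3x = −7x². Subtract (−7x²)·D = −21x³ − 49x². Remainder: −6x² − 32x − 34.
Step 3: lead(−6x² − 32x − 34) ÷ lead(D) = −6x² ÷ 3x = −2x. Subtract (−2x)·D = −6x² − 14x. Remainder: −18x − 34.
Step 4: lead(−18x − 34) ÷ lead(D) = −18x ÷ 3x = −6. Subtract (−6)·D = −18x − 42. Remainder: 8.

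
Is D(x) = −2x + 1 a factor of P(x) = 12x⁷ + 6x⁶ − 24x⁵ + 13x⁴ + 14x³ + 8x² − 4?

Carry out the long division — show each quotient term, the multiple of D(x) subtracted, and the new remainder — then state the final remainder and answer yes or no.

Step 1: lead(12x⁷ + 6x⁶ − 24x⁵ + 13x⁴ + 14x³ + 8x² − 4) ÷ lead(D) = 12x⁷ ÷ −2x = −6x⁶. Subtract (−6x⁶)·D = 12x⁷ − 6x⁶. Remainder: 12x⁶ − 24x⁵ + 13x⁴ + 14x³ + 8x² − 4.
Step 2: lead(12x⁶ − 24x⁵ + 13x⁴ + 14x³ + 8x² − 4) ÷ lead(D) = 12x⁶ ÷ −2x = −6x⁵. Subtract (−6x⁵)·D = 12x⁶ − 6x⁵. Remainder: −18x⁵ + 13x⁴ + 14x³ + 8x² − 4.
Step 3: lead(−18x⁵ + 13x⁴ + 14x³ + 8x² − 4) ÷ lead(D) = −18x⁵ ÷ −2x = 9x⁴. Subtract (9x⁴)·D = −18x⁵ + 9x⁴. Remainder: 4x⁴ + 14x³ + 8x² − 4.
Step 4: lead(4x⁴ + 14x³ + 8x² − 4) ÷ lead(D) = 4x⁴ ÷ −2x = −2x³. Subtract (−2x³)·D = 4x⁴ − 2x³. Remainder: 16x³ + 8x² − 4.
Step 5: lead(16x³ + 8x² − 4) ÷ lead(D) = 16x³ ÷ −2x = −8x². Subtract (−8x²)·D = 16x³ − 8x². Remainder: 16x² − 4.
Step 6: lead(16x² − 4) ÷ lead(D) = 16x² ÷ −2x = −8x. Subtract (−8x)·D = 16x² − 8x. Remainder: 8x − 4.
Step 7: lead(8x − 4) ÷ lead(D) = 8x ÷ −2x = −4. Subtract (−4)·D = 8x − 4. Remainder: 0.

R(x) = 0, so D(x) is a factor of P(x). yes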